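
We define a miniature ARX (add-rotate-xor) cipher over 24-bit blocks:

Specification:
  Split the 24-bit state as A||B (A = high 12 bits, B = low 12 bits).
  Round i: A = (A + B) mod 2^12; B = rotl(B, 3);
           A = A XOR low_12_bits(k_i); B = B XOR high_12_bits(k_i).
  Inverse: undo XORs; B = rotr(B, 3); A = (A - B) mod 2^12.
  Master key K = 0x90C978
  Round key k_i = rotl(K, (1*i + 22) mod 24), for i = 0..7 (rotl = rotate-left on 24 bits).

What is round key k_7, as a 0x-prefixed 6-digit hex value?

0x192F12

K = 0x90C978
k_0 = rotl(K, (1*0+22) mod 24) = rotl(K, 22) = 0x24325E
k_1 = rotl(K, (1*1+22) mod 24) = rotl(K, 23) = 0x4864BC
k_2 = rotl(K, (1*2+22) mod 24) = rotl(K, 0) = 0x90C978
k_3 = rotl(K, (1*3+22) mod 24) = rotl(K, 1) = 0x2192F1
k_4 = rotl(K, (1*4+22) mod 24) = rotl(K, 2) = 0x4325E2
k_5 = rotl(K, (1*5+22) mod 24) = rotl(K, 3) = 0x864BC4
k_6 = rotl(K, (1*6+22) mod 24) = rotl(K, 4) = 0x0C9789
k_7 = rotl(K, (1*7+22) mod 24) = rotl(K, 5) = 0x192F12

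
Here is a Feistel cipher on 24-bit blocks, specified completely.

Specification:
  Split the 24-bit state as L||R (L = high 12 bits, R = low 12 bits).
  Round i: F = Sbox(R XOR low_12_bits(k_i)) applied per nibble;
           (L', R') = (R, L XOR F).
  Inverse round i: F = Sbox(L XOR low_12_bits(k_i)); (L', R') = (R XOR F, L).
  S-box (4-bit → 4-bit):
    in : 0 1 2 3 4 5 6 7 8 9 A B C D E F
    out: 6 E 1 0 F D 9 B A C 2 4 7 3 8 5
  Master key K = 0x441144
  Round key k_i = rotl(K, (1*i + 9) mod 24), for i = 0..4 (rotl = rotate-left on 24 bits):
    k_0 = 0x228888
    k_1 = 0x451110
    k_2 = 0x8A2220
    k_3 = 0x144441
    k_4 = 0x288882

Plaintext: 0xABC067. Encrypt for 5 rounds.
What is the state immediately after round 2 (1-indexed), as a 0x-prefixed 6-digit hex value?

0x039E7B

s_0 = plaintext = 0xABC067
s_1 = Round(s_0, k_0) = 0x067039
s_2 = Round(s_1, k_1) = 0x039E7B
s_3 = Round(s_2, k_2) = 0xE7B7ED
s_4 = Round(s_3, k_3) = 0x7EDE5C
s_5 = Round(s_4, k_4) = 0xE5CED5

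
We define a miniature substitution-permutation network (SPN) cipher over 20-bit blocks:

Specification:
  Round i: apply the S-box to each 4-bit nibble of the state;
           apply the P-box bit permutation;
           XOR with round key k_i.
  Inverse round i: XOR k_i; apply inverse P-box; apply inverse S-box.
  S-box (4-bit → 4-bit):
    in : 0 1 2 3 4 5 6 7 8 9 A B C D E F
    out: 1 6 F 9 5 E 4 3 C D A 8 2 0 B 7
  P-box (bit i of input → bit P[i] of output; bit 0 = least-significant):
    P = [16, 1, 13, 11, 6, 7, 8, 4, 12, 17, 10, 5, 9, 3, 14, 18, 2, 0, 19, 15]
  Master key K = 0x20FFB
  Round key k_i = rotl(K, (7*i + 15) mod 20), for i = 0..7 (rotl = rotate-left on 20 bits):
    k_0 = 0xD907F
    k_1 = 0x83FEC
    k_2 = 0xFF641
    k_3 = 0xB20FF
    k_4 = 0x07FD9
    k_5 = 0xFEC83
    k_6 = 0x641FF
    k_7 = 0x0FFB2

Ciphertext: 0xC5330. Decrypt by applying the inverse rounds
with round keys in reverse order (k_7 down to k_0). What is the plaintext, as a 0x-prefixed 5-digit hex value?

0x6384E

s_0 = ciphertext = 0xC5330
s_1 = InvRound(s_0, k_7) = 0x8B6C5
s_2 = InvRound(s_1, k_6) = 0x82281
s_3 = InvRound(s_2, k_5) = 0xB91DE
s_4 = InvRound(s_3, k_4) = 0x241D2
s_5 = InvRound(s_4, k_3) = 0xF1B64
s_6 = InvRound(s_5, k_2) = 0xE6868
s_7 = InvRound(s_6, k_1) = 0x09F1D
s_8 = InvRound(s_7, k_0) = 0x6384E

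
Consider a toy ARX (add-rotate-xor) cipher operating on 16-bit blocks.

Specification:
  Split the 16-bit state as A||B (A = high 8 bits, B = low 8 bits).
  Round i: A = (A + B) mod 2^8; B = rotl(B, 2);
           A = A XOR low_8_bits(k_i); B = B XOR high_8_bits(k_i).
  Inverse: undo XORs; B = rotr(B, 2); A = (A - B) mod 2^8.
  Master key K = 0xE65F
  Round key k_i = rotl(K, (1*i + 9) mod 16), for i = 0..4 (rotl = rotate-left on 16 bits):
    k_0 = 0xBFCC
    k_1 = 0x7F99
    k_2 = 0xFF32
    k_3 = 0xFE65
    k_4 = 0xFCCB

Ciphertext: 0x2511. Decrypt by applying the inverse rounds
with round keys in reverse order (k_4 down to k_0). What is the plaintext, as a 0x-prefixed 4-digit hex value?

s_0 = ciphertext = 0x2511
s_1 = InvRound(s_0, k_4) = 0x737B
s_2 = InvRound(s_1, k_3) = 0xB561
s_3 = InvRound(s_2, k_2) = 0xE0A7
s_4 = InvRound(s_3, k_1) = 0x4336
s_5 = InvRound(s_4, k_0) = 0x2D62

0x2D62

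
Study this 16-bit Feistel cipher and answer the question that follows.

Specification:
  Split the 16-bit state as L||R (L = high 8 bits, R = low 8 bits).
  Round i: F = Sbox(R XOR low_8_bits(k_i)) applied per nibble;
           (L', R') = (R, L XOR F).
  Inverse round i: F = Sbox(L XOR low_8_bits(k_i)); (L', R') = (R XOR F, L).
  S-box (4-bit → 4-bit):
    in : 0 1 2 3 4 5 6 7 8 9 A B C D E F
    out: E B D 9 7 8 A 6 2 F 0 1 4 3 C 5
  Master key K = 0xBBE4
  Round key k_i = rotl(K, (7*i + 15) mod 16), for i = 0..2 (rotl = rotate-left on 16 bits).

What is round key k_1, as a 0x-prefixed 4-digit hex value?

0xF92E

K = 0xBBE4
k_0 = rotl(K, (7*0+15) mod 16) = rotl(K, 15) = 0x5DF2
k_1 = rotl(K, (7*1+15) mod 16) = rotl(K, 6) = 0xF92E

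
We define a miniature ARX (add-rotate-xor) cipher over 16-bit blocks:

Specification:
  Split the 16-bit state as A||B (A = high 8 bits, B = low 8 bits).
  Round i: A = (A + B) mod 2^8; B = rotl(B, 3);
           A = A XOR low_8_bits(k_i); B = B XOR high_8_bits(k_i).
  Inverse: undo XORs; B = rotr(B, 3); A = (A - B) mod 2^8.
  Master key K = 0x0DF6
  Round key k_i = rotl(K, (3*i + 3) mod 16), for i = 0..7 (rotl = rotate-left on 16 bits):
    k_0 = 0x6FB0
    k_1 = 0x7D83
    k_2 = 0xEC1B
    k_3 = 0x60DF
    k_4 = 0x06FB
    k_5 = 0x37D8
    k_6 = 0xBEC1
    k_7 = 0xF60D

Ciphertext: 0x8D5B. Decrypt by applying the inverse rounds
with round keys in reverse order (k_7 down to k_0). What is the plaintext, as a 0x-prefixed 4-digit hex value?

s_0 = ciphertext = 0x8D5B
s_1 = InvRound(s_0, k_7) = 0xCBB5
s_2 = InvRound(s_1, k_6) = 0xA961
s_3 = InvRound(s_2, k_5) = 0xA7CA
s_4 = InvRound(s_3, k_4) = 0xC399
s_5 = InvRound(s_4, k_3) = 0xDD3F
s_6 = InvRound(s_5, k_2) = 0x4C7A
s_7 = InvRound(s_6, k_1) = 0xEFE0
s_8 = InvRound(s_7, k_0) = 0x6EF1

0x6EF1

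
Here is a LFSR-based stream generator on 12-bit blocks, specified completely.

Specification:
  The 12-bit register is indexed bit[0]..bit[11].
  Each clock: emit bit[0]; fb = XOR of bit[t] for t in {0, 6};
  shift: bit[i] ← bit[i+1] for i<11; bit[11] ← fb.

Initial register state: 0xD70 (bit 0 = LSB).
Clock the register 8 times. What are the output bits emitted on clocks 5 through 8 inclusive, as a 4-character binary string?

reg_0 = 0xD70
clock 1: out=0, reg = 0xEB8
clock 2: out=0, reg = 0x75C
clock 3: out=0, reg = 0xBAE
clock 4: out=0, reg = 0x5D7
clock 5: out=1, reg = 0x2EB
clock 6: out=1, reg = 0x175
clock 7: out=1, reg = 0x0BA
clock 8: out=0, reg = 0x05D

1110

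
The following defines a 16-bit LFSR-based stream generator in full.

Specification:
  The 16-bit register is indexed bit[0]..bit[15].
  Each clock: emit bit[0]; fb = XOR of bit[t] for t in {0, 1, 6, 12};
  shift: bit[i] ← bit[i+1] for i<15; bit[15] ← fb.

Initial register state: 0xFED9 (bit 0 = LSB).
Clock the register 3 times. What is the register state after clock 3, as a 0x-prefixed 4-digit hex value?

0x3FDB

reg_0 = 0xFED9
clock 1: out=1, reg = 0xFF6C
clock 2: out=0, reg = 0x7FB6
clock 3: out=0, reg = 0x3FDB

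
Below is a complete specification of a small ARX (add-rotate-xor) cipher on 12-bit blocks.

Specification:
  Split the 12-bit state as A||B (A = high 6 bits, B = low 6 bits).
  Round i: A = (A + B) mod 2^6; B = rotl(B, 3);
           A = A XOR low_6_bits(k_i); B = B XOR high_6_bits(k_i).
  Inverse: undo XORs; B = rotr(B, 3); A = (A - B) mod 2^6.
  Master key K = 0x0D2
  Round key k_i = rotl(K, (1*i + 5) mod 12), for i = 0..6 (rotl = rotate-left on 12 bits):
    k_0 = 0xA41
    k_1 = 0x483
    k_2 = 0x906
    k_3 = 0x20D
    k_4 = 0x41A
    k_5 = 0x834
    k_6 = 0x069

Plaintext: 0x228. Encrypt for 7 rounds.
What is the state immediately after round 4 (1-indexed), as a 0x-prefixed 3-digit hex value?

0x81B

s_0 = plaintext = 0x228
s_1 = Round(s_0, k_0) = 0xC6C
s_2 = Round(s_1, k_1) = 0x7B7
s_3 = Round(s_2, k_2) = 0x4DA
s_4 = Round(s_3, k_3) = 0x81B
s_5 = Round(s_4, k_4) = 0x84B
s_6 = Round(s_5, k_5) = 0x639
s_7 = Round(s_6, k_6) = 0xE0E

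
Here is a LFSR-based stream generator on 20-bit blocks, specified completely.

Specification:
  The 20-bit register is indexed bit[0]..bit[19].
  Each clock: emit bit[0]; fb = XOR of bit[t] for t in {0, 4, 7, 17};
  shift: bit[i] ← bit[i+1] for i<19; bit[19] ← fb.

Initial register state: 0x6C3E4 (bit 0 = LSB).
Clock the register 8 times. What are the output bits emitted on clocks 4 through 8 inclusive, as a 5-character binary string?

00111

reg_0 = 0x6C3E4
clock 1: out=0, reg = 0x361F2
clock 2: out=0, reg = 0x9B0F9
clock 3: out=1, reg = 0xCD87C
clock 4: out=0, reg = 0xE6C3E
clock 5: out=0, reg = 0x7361F
clock 6: out=1, reg = 0xB9B0F
clock 7: out=1, reg = 0x5CD87
clock 8: out=1, reg = 0x2E6C3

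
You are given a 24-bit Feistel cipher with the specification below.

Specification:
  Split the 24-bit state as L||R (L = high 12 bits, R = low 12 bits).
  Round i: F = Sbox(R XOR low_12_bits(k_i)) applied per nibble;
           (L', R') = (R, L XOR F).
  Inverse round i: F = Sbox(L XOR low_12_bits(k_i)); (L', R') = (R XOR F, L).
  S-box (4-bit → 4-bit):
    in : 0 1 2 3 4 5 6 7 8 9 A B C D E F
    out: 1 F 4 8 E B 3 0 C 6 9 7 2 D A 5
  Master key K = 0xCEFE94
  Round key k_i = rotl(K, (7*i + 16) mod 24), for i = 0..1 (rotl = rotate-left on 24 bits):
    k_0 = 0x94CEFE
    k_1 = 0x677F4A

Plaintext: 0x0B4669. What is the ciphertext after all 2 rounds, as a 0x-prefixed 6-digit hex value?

0xCD4E03

s_0 = plaintext = 0x0B4669
s_1 = Round(s_0, k_0) = 0x669CD4
s_2 = Round(s_1, k_1) = 0xCD4E03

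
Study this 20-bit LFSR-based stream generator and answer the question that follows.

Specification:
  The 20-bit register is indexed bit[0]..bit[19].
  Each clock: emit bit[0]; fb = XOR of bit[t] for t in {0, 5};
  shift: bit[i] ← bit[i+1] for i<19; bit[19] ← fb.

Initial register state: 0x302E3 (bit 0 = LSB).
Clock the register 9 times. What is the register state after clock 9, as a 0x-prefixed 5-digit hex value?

0x7A181

reg_0 = 0x302E3
clock 1: out=1, reg = 0x18171
clock 2: out=1, reg = 0x0C0B8
clock 3: out=0, reg = 0x8605C
clock 4: out=0, reg = 0x4302E
clock 5: out=0, reg = 0xA1817
clock 6: out=1, reg = 0xD0C0B
clock 7: out=1, reg = 0xE8605
clock 8: out=1, reg = 0xF4302
clock 9: out=0, reg = 0x7A181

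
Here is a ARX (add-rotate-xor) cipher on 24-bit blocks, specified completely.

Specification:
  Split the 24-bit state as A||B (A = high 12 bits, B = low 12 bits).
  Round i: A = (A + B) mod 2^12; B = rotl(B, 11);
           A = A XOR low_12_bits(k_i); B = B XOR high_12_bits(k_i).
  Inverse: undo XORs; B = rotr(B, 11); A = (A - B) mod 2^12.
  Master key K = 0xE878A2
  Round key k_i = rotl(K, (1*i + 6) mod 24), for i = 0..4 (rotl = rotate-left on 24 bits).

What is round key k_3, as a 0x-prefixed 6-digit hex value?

K = 0xE878A2
k_0 = rotl(K, (1*0+6) mod 24) = rotl(K, 6) = 0x1E28BA
k_1 = rotl(K, (1*1+6) mod 24) = rotl(K, 7) = 0x3C5174
k_2 = rotl(K, (1*2+6) mod 24) = rotl(K, 8) = 0x78A2E8
k_3 = rotl(K, (1*3+6) mod 24) = rotl(K, 9) = 0xF145D0

0xF145D0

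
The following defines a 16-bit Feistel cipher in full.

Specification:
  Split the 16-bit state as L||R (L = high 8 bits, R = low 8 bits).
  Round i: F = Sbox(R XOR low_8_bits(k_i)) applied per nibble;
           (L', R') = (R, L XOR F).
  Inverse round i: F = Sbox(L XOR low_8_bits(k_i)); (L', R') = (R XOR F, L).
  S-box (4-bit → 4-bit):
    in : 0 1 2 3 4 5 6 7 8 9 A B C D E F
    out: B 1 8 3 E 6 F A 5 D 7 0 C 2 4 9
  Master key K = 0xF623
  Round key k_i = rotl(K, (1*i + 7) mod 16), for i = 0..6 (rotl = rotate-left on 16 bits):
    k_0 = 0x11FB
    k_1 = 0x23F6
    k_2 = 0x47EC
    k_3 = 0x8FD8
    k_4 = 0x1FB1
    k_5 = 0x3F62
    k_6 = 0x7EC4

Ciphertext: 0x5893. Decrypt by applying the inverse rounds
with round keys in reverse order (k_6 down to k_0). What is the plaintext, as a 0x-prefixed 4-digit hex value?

s_0 = ciphertext = 0x5893
s_1 = InvRound(s_0, k_6) = 0x4F58
s_2 = InvRound(s_1, k_5) = 0xDA4F
s_3 = InvRound(s_2, k_4) = 0xBFDA
s_4 = InvRound(s_3, k_3) = 0x20BF
s_5 = InvRound(s_4, k_2) = 0x7320
s_6 = InvRound(s_5, k_1) = 0x7673
s_7 = InvRound(s_6, k_0) = 0x2176

0x2176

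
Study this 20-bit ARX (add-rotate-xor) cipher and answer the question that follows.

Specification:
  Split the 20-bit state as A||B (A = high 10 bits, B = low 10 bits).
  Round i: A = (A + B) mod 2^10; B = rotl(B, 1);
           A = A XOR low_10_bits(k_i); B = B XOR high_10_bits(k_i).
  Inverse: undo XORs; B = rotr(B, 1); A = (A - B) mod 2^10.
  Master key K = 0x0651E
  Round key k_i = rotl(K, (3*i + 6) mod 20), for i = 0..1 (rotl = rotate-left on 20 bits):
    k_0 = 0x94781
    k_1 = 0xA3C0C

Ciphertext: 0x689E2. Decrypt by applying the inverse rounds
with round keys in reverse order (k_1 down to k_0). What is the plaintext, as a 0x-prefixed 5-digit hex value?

s_0 = ciphertext = 0x689E2
s_1 = InvRound(s_0, k_1) = 0x7E3B6
s_2 = InvRound(s_1, k_0) = 0xE1AF3

0xE1AF3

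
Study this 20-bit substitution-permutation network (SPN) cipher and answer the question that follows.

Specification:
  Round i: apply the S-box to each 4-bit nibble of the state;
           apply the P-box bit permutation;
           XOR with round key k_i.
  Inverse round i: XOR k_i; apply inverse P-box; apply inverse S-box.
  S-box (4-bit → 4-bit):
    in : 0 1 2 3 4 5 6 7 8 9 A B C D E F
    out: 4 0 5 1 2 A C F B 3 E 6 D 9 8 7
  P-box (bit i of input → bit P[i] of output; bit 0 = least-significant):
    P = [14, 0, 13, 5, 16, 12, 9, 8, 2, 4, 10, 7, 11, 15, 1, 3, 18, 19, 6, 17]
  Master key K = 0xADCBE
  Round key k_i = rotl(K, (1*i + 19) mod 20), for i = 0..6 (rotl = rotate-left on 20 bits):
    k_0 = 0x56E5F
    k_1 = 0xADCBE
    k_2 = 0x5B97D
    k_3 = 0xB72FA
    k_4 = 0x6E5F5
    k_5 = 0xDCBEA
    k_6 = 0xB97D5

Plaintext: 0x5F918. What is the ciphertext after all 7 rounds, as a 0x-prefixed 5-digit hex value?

0x2992E

s_0 = plaintext = 0x5F918
s_1 = Round(s_0, k_0) = 0xFA668
s_2 = Round(s_1, k_1) = 0x61B55
s_3 = Round(s_2, k_2) = 0x7AC0C
s_4 = Round(s_3, k_3) = 0x59414
s_5 = Round(s_4, k_4) = 0xC6DE4
s_6 = Round(s_5, k_5) = 0xBCA25
s_7 = Round(s_6, k_6) = 0x2992E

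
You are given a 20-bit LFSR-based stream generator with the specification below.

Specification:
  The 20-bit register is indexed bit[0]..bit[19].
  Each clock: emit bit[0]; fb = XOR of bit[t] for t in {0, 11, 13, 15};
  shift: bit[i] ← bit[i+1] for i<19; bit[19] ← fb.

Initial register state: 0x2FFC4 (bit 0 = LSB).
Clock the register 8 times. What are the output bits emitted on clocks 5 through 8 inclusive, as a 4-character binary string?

reg_0 = 0x2FFC4
clock 1: out=0, reg = 0x97FE2
clock 2: out=0, reg = 0x4BFF1
clock 3: out=1, reg = 0x25FF8
clock 4: out=0, reg = 0x92FFC
clock 5: out=0, reg = 0x497FE
clock 6: out=0, reg = 0xA4BFF
clock 7: out=1, reg = 0x525FF
clock 8: out=1, reg = 0x292FF

0011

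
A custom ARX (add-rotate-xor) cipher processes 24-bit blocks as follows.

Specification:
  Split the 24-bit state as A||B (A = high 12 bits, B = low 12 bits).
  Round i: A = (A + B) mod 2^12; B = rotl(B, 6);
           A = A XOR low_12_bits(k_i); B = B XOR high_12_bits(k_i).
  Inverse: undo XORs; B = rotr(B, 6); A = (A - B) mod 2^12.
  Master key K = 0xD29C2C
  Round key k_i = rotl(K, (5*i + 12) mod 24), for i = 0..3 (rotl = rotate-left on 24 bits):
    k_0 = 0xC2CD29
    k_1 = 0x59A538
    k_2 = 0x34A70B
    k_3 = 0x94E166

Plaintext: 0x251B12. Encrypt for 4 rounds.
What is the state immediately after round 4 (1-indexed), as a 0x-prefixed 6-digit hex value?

0x09BE7B

s_0 = plaintext = 0x251B12
s_1 = Round(s_0, k_0) = 0x04A880
s_2 = Round(s_1, k_1) = 0xDF25B8
s_3 = Round(s_2, k_2) = 0x4A1D5C
s_4 = Round(s_3, k_3) = 0x09BE7B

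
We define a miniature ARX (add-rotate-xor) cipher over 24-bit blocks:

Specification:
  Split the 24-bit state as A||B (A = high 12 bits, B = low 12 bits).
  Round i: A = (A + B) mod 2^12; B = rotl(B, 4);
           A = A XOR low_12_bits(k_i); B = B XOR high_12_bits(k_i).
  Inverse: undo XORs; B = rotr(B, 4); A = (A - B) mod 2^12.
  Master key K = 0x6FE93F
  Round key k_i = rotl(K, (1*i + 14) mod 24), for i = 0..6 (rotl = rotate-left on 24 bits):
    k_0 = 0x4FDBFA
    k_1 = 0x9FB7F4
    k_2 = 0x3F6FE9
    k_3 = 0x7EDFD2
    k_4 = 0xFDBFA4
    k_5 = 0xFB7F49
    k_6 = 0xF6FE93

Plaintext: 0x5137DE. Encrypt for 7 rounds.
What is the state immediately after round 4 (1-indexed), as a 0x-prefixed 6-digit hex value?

0x97AA0B

s_0 = plaintext = 0x5137DE
s_1 = Round(s_0, k_0) = 0x70B91A
s_2 = Round(s_1, k_1) = 0x7D1852
s_3 = Round(s_2, k_2) = 0xFCA6DE
s_4 = Round(s_3, k_3) = 0x97AA0B
s_5 = Round(s_4, k_4) = 0xC21F61
s_6 = Round(s_5, k_5) = 0x4CB9A8
s_7 = Round(s_6, k_6) = 0x0E05E6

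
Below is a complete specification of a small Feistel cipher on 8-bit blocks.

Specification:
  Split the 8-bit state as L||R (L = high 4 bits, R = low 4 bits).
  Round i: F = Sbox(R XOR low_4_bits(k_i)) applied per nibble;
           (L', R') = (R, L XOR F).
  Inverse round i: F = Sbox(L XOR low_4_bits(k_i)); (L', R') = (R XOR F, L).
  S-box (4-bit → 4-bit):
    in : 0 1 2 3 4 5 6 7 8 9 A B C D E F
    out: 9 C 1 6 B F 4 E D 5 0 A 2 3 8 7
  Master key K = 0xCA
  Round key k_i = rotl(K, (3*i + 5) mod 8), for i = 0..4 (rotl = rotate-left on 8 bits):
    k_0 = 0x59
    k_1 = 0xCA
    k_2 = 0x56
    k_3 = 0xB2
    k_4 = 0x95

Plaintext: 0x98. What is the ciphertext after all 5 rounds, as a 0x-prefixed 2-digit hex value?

0xEA

s_0 = plaintext = 0x98
s_1 = Round(s_0, k_0) = 0x85
s_2 = Round(s_1, k_1) = 0x5F
s_3 = Round(s_2, k_2) = 0xF0
s_4 = Round(s_3, k_3) = 0x0E
s_5 = Round(s_4, k_4) = 0xEA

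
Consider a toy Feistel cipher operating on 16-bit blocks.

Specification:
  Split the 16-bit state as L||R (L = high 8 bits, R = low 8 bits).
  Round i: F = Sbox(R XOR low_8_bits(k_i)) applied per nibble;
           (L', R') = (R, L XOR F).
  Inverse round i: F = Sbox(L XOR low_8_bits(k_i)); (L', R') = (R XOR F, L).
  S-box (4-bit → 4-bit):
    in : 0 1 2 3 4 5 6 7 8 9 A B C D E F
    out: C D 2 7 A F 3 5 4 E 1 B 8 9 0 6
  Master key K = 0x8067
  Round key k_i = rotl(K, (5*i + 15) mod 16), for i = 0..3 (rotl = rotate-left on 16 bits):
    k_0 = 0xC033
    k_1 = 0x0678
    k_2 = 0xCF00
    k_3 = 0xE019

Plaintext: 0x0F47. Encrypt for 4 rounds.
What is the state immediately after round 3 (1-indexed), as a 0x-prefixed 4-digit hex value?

s_0 = plaintext = 0x0F47
s_1 = Round(s_0, k_0) = 0x4755
s_2 = Round(s_1, k_1) = 0x556E
s_3 = Round(s_2, k_2) = 0x6E65
s_4 = Round(s_3, k_3) = 0x6536

0x6E65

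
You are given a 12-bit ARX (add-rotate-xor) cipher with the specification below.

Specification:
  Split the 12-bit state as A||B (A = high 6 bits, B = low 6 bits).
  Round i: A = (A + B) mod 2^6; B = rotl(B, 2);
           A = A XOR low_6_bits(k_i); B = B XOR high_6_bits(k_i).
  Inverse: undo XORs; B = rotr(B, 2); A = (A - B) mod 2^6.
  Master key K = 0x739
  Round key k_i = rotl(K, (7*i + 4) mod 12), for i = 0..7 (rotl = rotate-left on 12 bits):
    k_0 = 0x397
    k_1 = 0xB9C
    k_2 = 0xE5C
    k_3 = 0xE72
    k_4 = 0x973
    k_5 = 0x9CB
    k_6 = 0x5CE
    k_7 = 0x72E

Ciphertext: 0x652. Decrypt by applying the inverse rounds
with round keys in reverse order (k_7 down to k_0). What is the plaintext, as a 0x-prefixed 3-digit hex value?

s_0 = ciphertext = 0x652
s_1 = InvRound(s_0, k_7) = 0x523
s_2 = InvRound(s_1, k_6) = 0x34D
s_3 = InvRound(s_2, k_5) = 0x72A
s_4 = InvRound(s_3, k_4) = 0xF33
s_5 = InvRound(s_4, k_3) = 0xB22
s_6 = InvRound(s_5, k_2) = 0xEB6
s_7 = InvRound(s_6, k_1) = 0x806
s_8 = InvRound(s_7, k_0) = 0xD42

0xD42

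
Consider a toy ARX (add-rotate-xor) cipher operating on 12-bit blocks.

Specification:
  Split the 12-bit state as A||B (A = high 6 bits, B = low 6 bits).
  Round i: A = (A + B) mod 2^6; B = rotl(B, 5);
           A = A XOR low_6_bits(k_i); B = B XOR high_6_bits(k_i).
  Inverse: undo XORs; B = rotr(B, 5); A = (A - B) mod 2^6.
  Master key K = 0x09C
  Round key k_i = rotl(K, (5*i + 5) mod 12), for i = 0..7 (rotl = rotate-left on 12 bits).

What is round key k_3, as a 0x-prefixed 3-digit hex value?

0xC09

K = 0x09C
k_0 = rotl(K, (5*0+5) mod 12) = rotl(K, 5) = 0x381
k_1 = rotl(K, (5*1+5) mod 12) = rotl(K, 10) = 0x027
k_2 = rotl(K, (5*2+5) mod 12) = rotl(K, 3) = 0x4E0
k_3 = rotl(K, (5*3+5) mod 12) = rotl(K, 8) = 0xC09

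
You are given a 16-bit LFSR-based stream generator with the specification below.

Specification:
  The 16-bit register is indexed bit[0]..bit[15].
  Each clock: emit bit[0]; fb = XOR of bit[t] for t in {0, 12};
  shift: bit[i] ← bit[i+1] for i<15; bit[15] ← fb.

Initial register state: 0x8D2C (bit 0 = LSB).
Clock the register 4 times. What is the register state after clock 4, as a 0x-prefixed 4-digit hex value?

reg_0 = 0x8D2C
clock 1: out=0, reg = 0x4696
clock 2: out=0, reg = 0x234B
clock 3: out=1, reg = 0x91A5
clock 4: out=1, reg = 0x48D2

0x48D2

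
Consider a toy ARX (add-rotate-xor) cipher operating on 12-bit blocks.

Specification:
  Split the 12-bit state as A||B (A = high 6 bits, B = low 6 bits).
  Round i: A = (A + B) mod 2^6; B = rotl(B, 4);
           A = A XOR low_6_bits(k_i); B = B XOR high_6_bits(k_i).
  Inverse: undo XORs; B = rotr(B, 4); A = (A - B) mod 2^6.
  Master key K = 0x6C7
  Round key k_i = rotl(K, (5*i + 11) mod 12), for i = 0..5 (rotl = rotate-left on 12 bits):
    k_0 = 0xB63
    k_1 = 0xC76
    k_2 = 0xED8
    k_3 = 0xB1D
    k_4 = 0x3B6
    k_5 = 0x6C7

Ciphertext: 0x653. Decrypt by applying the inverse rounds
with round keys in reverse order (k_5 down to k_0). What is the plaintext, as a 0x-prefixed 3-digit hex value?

0x508

s_0 = ciphertext = 0x653
s_1 = InvRound(s_0, k_5) = 0xFA0
s_2 = InvRound(s_1, k_4) = 0x3BA
s_3 = InvRound(s_2, k_3) = 0xE99
s_4 = InvRound(s_3, k_2) = 0x60A
s_5 = InvRound(s_4, k_1) = 0xFEF
s_6 = InvRound(s_5, k_0) = 0x508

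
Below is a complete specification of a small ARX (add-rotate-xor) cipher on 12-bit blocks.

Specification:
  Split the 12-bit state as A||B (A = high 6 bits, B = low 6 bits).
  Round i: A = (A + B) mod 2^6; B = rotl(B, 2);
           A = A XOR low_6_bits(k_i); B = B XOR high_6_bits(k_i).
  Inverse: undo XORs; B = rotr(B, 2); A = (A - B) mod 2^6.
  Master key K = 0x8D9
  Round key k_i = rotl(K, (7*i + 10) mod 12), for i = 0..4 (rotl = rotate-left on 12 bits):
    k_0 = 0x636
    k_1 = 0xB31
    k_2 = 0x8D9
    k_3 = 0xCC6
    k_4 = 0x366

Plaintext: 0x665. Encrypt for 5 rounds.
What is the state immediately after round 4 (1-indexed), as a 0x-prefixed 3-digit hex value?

s_0 = plaintext = 0x665
s_1 = Round(s_0, k_0) = 0x20E
s_2 = Round(s_1, k_1) = 0x9D4
s_3 = Round(s_2, k_2) = 0x8B2
s_4 = Round(s_3, k_3) = 0x4B8
s_5 = Round(s_4, k_4) = 0xB2E

0x4B8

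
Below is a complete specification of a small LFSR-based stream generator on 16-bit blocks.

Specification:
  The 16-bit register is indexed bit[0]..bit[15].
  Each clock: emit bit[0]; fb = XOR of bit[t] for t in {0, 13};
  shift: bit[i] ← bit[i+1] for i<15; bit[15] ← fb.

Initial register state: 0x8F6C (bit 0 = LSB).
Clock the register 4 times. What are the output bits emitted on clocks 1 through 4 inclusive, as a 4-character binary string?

0011

reg_0 = 0x8F6C
clock 1: out=0, reg = 0x47B6
clock 2: out=0, reg = 0x23DB
clock 3: out=1, reg = 0x11ED
clock 4: out=1, reg = 0x88F6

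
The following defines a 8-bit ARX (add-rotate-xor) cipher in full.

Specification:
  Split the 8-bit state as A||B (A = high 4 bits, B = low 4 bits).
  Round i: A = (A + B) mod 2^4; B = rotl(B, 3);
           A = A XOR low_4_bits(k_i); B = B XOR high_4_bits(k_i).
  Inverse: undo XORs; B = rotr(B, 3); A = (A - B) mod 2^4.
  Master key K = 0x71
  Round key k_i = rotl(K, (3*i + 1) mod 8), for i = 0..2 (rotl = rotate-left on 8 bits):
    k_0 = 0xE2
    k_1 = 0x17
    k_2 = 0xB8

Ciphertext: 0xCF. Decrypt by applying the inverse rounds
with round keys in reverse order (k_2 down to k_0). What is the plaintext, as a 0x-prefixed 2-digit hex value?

s_0 = ciphertext = 0xCF
s_1 = InvRound(s_0, k_2) = 0xC8
s_2 = InvRound(s_1, k_1) = 0x83
s_3 = InvRound(s_2, k_0) = 0xFB

0xFB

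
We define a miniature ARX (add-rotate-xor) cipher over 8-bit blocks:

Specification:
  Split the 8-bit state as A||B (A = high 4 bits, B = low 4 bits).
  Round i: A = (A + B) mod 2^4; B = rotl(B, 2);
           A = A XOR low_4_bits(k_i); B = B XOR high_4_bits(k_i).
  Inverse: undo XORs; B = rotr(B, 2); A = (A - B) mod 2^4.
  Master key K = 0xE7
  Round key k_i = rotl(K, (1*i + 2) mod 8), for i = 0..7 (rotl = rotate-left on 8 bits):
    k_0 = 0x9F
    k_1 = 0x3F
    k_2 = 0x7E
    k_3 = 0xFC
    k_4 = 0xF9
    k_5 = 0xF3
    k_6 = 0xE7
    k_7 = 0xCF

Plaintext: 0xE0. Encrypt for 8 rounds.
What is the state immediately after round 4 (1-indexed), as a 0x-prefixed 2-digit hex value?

0xA7

s_0 = plaintext = 0xE0
s_1 = Round(s_0, k_0) = 0x19
s_2 = Round(s_1, k_1) = 0x55
s_3 = Round(s_2, k_2) = 0x42
s_4 = Round(s_3, k_3) = 0xA7
s_5 = Round(s_4, k_4) = 0x82
s_6 = Round(s_5, k_5) = 0x97
s_7 = Round(s_6, k_6) = 0x73
s_8 = Round(s_7, k_7) = 0x50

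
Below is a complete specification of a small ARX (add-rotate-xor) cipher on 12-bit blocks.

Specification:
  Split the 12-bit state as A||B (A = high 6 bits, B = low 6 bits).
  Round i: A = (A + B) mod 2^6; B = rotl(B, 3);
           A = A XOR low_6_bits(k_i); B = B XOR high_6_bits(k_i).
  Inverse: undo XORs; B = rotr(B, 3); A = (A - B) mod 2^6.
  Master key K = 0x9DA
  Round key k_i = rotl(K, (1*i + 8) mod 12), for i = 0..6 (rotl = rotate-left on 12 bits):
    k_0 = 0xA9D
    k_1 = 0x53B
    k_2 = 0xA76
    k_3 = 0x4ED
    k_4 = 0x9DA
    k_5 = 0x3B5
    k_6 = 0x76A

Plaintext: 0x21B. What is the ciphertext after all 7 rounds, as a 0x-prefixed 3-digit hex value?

0x86B

s_0 = plaintext = 0x21B
s_1 = Round(s_0, k_0) = 0xFB1
s_2 = Round(s_1, k_1) = 0x51A
s_3 = Round(s_2, k_2) = 0x63A
s_4 = Round(s_3, k_3) = 0xFC4
s_5 = Round(s_4, k_4) = 0x647
s_6 = Round(s_5, k_5) = 0x576
s_7 = Round(s_6, k_6) = 0x86B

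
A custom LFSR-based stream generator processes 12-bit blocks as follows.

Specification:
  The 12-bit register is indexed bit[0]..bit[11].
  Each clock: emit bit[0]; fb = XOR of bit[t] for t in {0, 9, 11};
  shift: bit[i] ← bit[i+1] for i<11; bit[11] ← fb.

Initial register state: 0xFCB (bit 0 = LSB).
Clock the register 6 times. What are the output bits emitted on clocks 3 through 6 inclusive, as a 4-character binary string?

reg_0 = 0xFCB
clock 1: out=1, reg = 0xFE5
clock 2: out=1, reg = 0xFF2
clock 3: out=0, reg = 0x7F9
clock 4: out=1, reg = 0x3FC
clock 5: out=0, reg = 0x9FE
clock 6: out=0, reg = 0xCFF

0100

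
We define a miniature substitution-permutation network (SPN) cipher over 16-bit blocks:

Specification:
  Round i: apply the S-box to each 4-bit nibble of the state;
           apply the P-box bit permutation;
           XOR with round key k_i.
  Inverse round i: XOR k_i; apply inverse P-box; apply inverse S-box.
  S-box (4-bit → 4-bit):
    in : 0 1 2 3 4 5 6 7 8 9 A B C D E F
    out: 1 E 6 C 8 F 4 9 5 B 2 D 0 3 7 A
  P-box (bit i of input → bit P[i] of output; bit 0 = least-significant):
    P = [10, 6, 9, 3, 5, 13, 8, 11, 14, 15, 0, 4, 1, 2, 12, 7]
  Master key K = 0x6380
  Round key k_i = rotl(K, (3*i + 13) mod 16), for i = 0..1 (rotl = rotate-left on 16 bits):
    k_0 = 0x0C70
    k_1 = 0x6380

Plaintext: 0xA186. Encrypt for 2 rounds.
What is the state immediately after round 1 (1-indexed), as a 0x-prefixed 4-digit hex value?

0x8F45

s_0 = plaintext = 0xA186
s_1 = Round(s_0, k_0) = 0x8F45
s_2 = Round(s_1, k_1) = 0xFDDA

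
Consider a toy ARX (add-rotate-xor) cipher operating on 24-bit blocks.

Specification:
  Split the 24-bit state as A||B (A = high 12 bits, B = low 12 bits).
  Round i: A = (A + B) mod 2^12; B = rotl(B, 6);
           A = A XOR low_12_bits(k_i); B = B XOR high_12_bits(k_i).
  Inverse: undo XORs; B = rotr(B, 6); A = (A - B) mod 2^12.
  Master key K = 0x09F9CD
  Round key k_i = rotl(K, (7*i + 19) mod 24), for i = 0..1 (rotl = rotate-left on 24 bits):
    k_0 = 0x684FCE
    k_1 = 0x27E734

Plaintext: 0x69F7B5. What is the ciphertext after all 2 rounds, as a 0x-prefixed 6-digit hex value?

s_0 = plaintext = 0x69F7B5
s_1 = Round(s_0, k_0) = 0x19ABDA
s_2 = Round(s_1, k_1) = 0xA404D1

0xA404D1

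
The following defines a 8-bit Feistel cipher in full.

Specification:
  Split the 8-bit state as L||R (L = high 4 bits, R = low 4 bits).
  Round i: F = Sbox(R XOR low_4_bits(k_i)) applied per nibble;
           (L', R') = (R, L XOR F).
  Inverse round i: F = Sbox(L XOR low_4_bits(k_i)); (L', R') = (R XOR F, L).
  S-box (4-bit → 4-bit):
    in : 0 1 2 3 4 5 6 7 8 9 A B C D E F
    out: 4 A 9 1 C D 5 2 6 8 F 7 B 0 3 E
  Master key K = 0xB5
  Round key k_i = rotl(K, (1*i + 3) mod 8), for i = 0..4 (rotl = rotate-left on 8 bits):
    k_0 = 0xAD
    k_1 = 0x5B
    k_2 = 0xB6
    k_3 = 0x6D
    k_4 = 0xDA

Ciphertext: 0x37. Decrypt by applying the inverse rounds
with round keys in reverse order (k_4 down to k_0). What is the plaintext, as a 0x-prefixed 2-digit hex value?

0xC4

s_0 = ciphertext = 0x37
s_1 = InvRound(s_0, k_4) = 0xF3
s_2 = InvRound(s_1, k_3) = 0xAF
s_3 = InvRound(s_2, k_2) = 0x4A
s_4 = InvRound(s_3, k_1) = 0x44
s_5 = InvRound(s_4, k_0) = 0xC4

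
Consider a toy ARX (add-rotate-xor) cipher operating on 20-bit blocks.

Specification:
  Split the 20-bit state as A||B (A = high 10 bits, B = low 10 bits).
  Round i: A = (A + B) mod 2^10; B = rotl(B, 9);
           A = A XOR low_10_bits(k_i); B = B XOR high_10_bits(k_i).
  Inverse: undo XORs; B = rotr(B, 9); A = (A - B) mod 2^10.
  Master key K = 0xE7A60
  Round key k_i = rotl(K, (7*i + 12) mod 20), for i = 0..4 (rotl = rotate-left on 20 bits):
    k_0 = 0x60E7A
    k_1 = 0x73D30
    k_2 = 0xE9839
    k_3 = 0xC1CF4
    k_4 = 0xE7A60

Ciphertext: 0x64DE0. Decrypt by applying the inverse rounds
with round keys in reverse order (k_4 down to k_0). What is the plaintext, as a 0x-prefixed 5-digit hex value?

0x3CEA3

s_0 = ciphertext = 0x64DE0
s_1 = InvRound(s_0, k_4) = 0xBD8FD
s_2 = InvRound(s_1, k_3) = 0x837F5
s_3 = InvRound(s_2, k_2) = 0x638A6
s_4 = InvRound(s_3, k_1) = 0x7B2D2
s_5 = InvRound(s_4, k_0) = 0x3CEA3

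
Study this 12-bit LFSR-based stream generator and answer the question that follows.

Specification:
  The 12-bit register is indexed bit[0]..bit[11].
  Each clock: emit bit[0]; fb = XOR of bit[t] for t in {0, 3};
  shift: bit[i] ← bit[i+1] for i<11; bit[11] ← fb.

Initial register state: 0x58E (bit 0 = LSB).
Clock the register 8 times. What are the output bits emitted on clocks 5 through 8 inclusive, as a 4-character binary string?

0001

reg_0 = 0x58E
clock 1: out=0, reg = 0xAC7
clock 2: out=1, reg = 0xD63
clock 3: out=1, reg = 0xEB1
clock 4: out=1, reg = 0xF58
clock 5: out=0, reg = 0xFAC
clock 6: out=0, reg = 0xFD6
clock 7: out=0, reg = 0x7EB
clock 8: out=1, reg = 0x3F5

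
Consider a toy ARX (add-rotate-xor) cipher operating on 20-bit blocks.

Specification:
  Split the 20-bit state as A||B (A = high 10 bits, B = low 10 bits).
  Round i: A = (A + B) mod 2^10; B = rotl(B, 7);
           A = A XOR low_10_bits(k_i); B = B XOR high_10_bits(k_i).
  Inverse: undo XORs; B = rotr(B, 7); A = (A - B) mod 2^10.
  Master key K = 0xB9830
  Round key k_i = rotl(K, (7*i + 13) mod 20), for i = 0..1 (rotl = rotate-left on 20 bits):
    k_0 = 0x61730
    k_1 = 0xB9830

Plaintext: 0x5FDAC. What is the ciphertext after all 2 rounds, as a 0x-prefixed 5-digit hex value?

s_0 = plaintext = 0x5FDAC
s_1 = Round(s_0, k_0) = 0x06FB0
s_2 = Round(s_1, k_1) = 0xFEE90

0xFEE90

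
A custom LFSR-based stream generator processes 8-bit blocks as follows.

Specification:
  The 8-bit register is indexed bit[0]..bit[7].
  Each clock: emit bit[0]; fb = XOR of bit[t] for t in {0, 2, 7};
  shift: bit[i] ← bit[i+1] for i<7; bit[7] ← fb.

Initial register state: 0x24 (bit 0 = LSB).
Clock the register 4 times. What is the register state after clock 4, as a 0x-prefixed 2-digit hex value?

reg_0 = 0x24
clock 1: out=0, reg = 0x92
clock 2: out=0, reg = 0xC9
clock 3: out=1, reg = 0x64
clock 4: out=0, reg = 0xB2

0xB2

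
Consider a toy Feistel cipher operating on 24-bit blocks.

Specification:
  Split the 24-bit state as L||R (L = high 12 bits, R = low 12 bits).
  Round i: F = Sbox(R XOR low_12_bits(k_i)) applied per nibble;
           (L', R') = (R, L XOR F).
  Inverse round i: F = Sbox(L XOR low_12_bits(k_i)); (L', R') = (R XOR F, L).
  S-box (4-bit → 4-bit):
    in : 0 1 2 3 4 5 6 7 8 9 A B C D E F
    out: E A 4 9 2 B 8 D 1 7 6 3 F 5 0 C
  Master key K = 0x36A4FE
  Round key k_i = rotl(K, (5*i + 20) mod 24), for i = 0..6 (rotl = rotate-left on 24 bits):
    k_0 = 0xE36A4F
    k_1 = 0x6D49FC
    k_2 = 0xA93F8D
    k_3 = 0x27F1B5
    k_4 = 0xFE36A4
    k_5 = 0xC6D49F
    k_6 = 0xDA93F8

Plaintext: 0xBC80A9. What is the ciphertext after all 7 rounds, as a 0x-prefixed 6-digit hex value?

0xEA847B

s_0 = plaintext = 0xBC80A9
s_1 = Round(s_0, k_0) = 0x0A9DC0
s_2 = Round(s_1, k_1) = 0xDC0236
s_3 = Round(s_2, k_2) = 0x2368F3
s_4 = Round(s_3, k_3) = 0x8F351E
s_5 = Round(s_4, k_4) = 0x51E1C5
s_6 = Round(s_5, k_5) = 0x1C5EA8
s_7 = Round(s_6, k_6) = 0xEA847B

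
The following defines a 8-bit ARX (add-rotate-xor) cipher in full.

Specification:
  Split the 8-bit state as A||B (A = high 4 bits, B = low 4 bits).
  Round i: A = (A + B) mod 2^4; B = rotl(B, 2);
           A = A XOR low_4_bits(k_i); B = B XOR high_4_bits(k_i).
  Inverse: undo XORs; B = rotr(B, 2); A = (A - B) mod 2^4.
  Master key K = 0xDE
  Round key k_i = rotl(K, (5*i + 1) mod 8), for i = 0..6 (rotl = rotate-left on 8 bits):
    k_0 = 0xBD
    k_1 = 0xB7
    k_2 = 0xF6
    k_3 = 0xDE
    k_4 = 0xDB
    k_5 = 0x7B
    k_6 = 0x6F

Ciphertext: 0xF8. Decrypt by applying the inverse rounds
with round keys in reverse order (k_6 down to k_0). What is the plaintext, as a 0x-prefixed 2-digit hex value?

s_0 = ciphertext = 0xF8
s_1 = InvRound(s_0, k_6) = 0x5B
s_2 = InvRound(s_1, k_5) = 0xB3
s_3 = InvRound(s_2, k_4) = 0x5B
s_4 = InvRound(s_3, k_3) = 0x29
s_5 = InvRound(s_4, k_2) = 0xB9
s_6 = InvRound(s_5, k_1) = 0x48
s_7 = InvRound(s_6, k_0) = 0xDC

0xDC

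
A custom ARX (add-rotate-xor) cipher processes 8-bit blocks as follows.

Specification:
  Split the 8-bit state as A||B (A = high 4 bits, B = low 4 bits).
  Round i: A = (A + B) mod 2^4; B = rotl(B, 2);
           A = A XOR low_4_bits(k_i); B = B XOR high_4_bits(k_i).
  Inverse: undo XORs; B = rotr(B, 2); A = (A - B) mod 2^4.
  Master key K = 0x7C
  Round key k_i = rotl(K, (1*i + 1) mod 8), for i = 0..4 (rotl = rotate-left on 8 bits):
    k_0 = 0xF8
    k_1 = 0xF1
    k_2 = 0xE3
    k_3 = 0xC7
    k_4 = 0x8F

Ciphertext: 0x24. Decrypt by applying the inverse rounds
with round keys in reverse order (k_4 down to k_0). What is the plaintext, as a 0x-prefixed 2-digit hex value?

0xE4

s_0 = ciphertext = 0x24
s_1 = InvRound(s_0, k_4) = 0xA3
s_2 = InvRound(s_1, k_3) = 0xEF
s_3 = InvRound(s_2, k_2) = 0x94
s_4 = InvRound(s_3, k_1) = 0xAE
s_5 = InvRound(s_4, k_0) = 0xE4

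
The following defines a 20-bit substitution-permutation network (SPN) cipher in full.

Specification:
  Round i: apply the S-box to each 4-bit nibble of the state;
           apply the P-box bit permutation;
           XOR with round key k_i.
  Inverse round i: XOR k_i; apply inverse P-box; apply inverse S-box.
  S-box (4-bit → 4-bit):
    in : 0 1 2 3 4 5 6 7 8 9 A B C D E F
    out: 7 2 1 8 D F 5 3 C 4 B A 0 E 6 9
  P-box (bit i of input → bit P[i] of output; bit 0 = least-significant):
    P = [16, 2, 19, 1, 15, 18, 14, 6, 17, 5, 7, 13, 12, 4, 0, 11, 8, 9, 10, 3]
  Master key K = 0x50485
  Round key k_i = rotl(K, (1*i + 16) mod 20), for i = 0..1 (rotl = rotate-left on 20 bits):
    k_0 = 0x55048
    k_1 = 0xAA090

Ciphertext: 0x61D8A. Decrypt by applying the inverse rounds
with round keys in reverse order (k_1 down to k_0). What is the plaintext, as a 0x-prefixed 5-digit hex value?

s_0 = ciphertext = 0x61D8A
s_1 = InvRound(s_0, k_1) = 0x4A378
s_2 = InvRound(s_1, k_0) = 0x77B62

0x77B62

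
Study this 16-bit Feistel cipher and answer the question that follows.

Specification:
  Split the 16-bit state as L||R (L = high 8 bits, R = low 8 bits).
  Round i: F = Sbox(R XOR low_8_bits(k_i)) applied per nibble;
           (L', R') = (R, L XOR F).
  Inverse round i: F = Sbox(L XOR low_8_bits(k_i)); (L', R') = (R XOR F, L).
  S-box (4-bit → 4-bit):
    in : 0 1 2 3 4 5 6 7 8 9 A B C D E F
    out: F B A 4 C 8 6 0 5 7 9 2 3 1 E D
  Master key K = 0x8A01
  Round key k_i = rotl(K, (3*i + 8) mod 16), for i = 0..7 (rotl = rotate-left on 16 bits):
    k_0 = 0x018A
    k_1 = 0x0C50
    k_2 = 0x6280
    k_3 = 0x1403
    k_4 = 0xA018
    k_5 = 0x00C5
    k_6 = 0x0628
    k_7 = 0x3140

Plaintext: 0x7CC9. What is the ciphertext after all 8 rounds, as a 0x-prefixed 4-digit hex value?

s_0 = plaintext = 0x7CC9
s_1 = Round(s_0, k_0) = 0xC9B8
s_2 = Round(s_1, k_1) = 0xB82C
s_3 = Round(s_2, k_2) = 0x2C2B
s_4 = Round(s_3, k_3) = 0x2B89
s_5 = Round(s_4, k_4) = 0x8950
s_6 = Round(s_5, k_5) = 0x50F1
s_7 = Round(s_6, k_6) = 0xF147
s_8 = Round(s_7, k_7) = 0x4701

0x4701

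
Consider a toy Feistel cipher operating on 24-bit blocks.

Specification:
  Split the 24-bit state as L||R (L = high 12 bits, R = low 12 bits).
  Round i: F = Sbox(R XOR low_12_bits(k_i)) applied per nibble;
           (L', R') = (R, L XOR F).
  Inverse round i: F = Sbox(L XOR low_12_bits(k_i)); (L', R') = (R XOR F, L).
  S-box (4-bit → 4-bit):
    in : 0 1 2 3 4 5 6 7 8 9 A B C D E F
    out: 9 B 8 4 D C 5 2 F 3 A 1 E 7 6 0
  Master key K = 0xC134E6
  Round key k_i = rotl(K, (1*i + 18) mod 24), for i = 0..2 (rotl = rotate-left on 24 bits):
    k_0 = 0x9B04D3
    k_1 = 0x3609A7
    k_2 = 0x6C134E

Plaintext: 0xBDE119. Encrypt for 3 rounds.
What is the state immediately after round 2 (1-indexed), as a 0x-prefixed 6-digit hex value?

0x73472D

s_0 = plaintext = 0xBDE119
s_1 = Round(s_0, k_0) = 0x119734
s_2 = Round(s_1, k_1) = 0x73472D
s_3 = Round(s_2, k_2) = 0x72DA60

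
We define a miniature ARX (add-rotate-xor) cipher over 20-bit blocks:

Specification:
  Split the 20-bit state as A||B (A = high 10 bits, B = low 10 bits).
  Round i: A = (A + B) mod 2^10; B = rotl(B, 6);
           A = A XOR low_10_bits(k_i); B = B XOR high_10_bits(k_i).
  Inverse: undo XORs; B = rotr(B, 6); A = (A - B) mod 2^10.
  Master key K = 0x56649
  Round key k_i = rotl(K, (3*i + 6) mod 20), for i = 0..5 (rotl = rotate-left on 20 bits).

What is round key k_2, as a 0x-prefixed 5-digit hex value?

0x49566

K = 0x56649
k_0 = rotl(K, (3*0+6) mod 20) = rotl(K, 6) = 0x99255
k_1 = rotl(K, (3*1+6) mod 20) = rotl(K, 9) = 0xC92AC
k_2 = rotl(K, (3*2+6) mod 20) = rotl(K, 12) = 0x49566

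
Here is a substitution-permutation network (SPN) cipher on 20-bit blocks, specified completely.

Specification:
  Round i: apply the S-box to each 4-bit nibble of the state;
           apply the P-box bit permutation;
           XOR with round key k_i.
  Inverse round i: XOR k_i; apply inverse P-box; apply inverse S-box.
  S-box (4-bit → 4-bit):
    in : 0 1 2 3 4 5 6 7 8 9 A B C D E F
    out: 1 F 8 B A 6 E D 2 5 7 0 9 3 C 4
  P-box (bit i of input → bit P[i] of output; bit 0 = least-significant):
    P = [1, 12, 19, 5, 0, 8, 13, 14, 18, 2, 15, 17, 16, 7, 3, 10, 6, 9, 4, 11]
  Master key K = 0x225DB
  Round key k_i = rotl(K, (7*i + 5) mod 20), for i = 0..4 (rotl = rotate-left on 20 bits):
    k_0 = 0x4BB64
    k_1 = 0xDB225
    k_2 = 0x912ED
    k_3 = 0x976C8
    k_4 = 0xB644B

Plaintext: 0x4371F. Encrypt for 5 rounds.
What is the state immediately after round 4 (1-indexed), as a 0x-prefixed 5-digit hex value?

s_0 = plaintext = 0x4371F
s_1 = Round(s_0, k_0) = 0xB54E5
s_2 = Round(s_1, k_1) = 0x7C2A9
s_3 = Round(s_2, k_2) = 0x23FBE
s_4 = Round(s_3, k_3) = 0x0FA68
s_5 = Round(s_4, k_4) = 0xF9507

0x0FA68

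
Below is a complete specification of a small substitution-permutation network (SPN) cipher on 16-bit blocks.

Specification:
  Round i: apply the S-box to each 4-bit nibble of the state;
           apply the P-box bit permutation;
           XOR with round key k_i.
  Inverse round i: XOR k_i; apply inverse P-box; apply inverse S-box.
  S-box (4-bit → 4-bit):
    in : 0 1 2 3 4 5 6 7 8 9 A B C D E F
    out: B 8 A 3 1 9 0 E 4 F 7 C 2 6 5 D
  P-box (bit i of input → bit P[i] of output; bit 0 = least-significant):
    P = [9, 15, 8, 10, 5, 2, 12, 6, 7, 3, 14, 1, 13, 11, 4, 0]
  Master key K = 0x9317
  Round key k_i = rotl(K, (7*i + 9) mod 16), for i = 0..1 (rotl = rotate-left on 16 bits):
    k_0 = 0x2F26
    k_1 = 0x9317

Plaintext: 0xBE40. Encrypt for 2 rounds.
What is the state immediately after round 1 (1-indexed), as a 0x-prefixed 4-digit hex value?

0xE997

s_0 = plaintext = 0xBE40
s_1 = Round(s_0, k_0) = 0xE997
s_2 = Round(s_1, k_1) = 0x66E9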